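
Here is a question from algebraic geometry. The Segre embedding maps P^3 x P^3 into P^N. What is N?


The Segre embedding maps P^m x P^n into P^N via
all products of coordinates from each factor.
N = (m+1)(n+1) - 1
N = (3+1)(3+1) - 1
N = 4*4 - 1
N = 16 - 1 = 15

15


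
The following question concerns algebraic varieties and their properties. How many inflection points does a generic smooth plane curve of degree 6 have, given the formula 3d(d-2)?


For a general smooth plane curve C of degree d, the inflection points are
the intersection of C with its Hessian curve, which has degree 3(d-2).
By Bezout, the total intersection number is d * 3(d-2) = 6 * 12 = 72.
For a general curve every flex is ordinary, so each contributes
multiplicity 1 to C·Hess(C), and the number of distinct inflection
points is 3d(d-2).
Inflection points = 3*6*(6-2) = 3*6*4 = 72

72


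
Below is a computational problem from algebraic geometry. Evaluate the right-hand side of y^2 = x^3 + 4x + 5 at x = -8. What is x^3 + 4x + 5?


Compute x^3 + 4x + 5 at x = -8:
x^3 = (-8)^3 = -512
4*x = 4*(-8) = -32
Sum: -512 - 32 + 5 = -539

-539


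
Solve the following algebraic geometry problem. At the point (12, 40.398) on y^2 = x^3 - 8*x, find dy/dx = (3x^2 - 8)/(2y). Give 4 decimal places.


Using implicit differentiation of y^2 = x^3 - 8*x:
2y * dy/dx = 3x^2 - 8
dy/dx = (3x^2 - 8)/(2y)
Numerator: 3*12^2 - 8 = 424
Denominator: 2*40.398 = 80.796
dy/dx = 424/80.796 = 5.2478

5.2478


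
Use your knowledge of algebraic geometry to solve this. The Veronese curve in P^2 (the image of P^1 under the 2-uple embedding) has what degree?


The rational normal curve in P^2 is the image of P^1 under the 2-uple Veronese.
A general hyperplane in P^2 pulls back to a degree-2 form on P^1, which has 2 zeros,
so the curve meets a general hyperplane in 2 points. Degree = 2.

2


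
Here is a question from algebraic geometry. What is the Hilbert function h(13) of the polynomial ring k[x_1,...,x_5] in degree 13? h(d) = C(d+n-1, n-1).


The Hilbert function for the polynomial ring in 5 variables is:
h(d) = C(d+n-1, n-1)
h(13) = C(13+5-1, 5-1) = C(17, 4)
= 17! / (4! * 13!)
= 2380

2380


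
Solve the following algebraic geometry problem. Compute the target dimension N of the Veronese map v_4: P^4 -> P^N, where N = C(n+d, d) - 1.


The Veronese embedding v_d: P^n -> P^N maps each point to all
degree-d monomials in n+1 homogeneous coordinates.
N = C(n+d, d) - 1
N = C(4+4, 4) - 1
N = C(8, 4) - 1
C(8, 4) = 70
N = 70 - 1 = 69

69


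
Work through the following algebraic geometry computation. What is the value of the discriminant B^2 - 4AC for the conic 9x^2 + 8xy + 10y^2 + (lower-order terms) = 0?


The discriminant of a conic Ax^2 + Bxy + Cy^2 + ... = 0 is B^2 - 4AC.
B^2 = 8^2 = 64
4AC = 4*9*10 = 360
Discriminant = 64 - 360 = -296

-296


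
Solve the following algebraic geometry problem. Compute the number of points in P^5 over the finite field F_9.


P^5(F_9) has (q^(n+1) - 1)/(q - 1) points.
= 9^5 + 9^4 + 9^3 + 9^2 + 9^1 + 9^0
= 59049 + 6561 + 729 + 81 + 9 + 1
= 66430

66430


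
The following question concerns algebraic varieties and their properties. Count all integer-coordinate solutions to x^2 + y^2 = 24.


Systematically check integer values of x where x^2 <= 24.
For each valid x, check if 24 - x^2 is a perfect square.
Total integer solutions found: 0

0


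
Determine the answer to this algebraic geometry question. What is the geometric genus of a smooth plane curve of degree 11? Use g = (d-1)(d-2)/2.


Using the genus formula for smooth plane curves:
g = (d-1)(d-2)/2
g = (11-1)(11-2)/2
g = 10*9/2
g = 90/2 = 45

45


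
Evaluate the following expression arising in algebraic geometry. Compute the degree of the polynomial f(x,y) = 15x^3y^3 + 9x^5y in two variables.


Examine each term for its total degree (sum of exponents).
  Term '15x^3y^3' has total degree 3+3 = 6.
  Term '9x^5y' has total degree 5+1 = 6.
The maximum total degree among all terms is 6.

6


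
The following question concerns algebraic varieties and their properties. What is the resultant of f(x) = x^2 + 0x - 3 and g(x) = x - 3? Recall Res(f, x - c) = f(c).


For Res(f, x - c), we evaluate f at x = c.
f(3) = 3^2 + 0*3 - 3
= 9 + 0 - 3
= 9 - 3 = 6
Res(f, g) = 6

6


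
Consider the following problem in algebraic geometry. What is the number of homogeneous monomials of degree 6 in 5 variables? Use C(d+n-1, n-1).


The number of degree-6 monomials in 5 variables is C(d+n-1, n-1).
= C(6+5-1, 5-1) = C(10, 4)
= 210

210


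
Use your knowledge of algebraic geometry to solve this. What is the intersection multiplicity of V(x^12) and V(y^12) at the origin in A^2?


The intersection multiplicity of V(x^a) and V(y^b) at the origin is:
I(O; V(x^12), V(y^12)) = dim_k(k[x,y]/(x^12, y^12))
A basis for k[x,y]/(x^12, y^12) is the set of monomials x^i * y^j
where 0 <= i < 12 and 0 <= j < 12.
The number of such monomials is 12 * 12 = 144

144


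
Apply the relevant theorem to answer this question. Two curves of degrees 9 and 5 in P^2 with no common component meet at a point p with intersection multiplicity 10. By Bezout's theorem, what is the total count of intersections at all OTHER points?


By Bezout's theorem, the total intersection number is d1 * d2.
Total = 9 * 5 = 45
Intersection multiplicity at p = 10
Remaining intersections = 45 - 10 = 35

35


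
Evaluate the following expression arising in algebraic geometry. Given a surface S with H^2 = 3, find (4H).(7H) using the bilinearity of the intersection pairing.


Using bilinearity of the intersection pairing on a surface S:
(aH).(bH) = ab * (H.H)
We have H^2 = 3.
D.E = (4H).(7H) = 4*7*3
= 28*3
= 84

84


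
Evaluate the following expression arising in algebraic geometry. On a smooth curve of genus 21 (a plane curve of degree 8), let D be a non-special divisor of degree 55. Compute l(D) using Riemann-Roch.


First, compute the genus of a smooth plane curve of degree 8:
g = (d-1)(d-2)/2 = (8-1)(8-2)/2 = 21
For a non-special divisor D (i.e., h^1(D) = 0), Riemann-Roch gives:
l(D) = deg(D) - g + 1
Since deg(D) = 55 >= 2g - 1 = 41, D is non-special.
l(D) = 55 - 21 + 1 = 35

35


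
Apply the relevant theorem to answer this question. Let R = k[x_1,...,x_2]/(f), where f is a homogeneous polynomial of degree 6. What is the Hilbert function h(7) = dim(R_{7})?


For R = k[x_1,...,x_n]/(f) with f homogeneous of degree e:
The Hilbert series is (1 - t^e)/(1 - t)^n.
So h(d) = C(d+n-1, n-1) - C(d-e+n-1, n-1) for d >= e.
With n=2, e=6, d=7:
C(7+2-1, 2-1) = C(8, 1) = 8
C(7-6+2-1, 2-1) = C(2, 1) = 2
h(7) = 8 - 2 = 6

6


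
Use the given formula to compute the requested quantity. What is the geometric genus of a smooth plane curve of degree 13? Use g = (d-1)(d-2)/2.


Using the genus formula for smooth plane curves:
g = (d-1)(d-2)/2
g = (13-1)(13-2)/2
g = 12*11/2
g = 132/2 = 66

66


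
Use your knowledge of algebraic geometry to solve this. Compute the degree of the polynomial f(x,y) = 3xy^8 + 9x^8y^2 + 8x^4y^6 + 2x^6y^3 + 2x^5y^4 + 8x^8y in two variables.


Examine each term for its total degree (sum of exponents).
  Term '3xy^8' has total degree 1+8 = 9.
  Term '9x^8y^2' has total degree 8+2 = 10.
  Term '8x^4y^6' has total degree 4+6 = 10.
  Term '2x^6y^3' has total degree 6+3 = 9.
  Term '2x^5y^4' has total degree 5+4 = 9.
  Term '8x^8y' has total degree 8+1 = 9.
The maximum total degree among all terms is 10.

10


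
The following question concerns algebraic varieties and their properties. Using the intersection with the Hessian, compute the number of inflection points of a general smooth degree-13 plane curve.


For a general smooth plane curve C of degree d, the inflection points are
the intersection of C with its Hessian curve, which has degree 3(d-2).
By Bezout, the total intersection number is d * 3(d-2) = 13 * 33 = 429.
For a general curve every flex is ordinary, so each contributes
multiplicity 1 to C·Hess(C), and the number of distinct inflection
points is 3d(d-2).
Inflection points = 3*13*(13-2) = 3*13*11 = 429

429


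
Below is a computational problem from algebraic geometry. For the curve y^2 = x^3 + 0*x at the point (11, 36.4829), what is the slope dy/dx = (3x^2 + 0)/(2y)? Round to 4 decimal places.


Using implicit differentiation of y^2 = x^3 + 0*x:
2y * dy/dx = 3x^2 + 0
dy/dx = (3x^2 + 0)/(2y)
Numerator: 3*11^2 + 0 = 363
Denominator: 2*36.4829 = 72.9658
dy/dx = 363/72.9658 = 4.9749

4.9749


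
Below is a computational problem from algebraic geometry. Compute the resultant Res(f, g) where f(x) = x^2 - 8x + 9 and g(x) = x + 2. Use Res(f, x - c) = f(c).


For Res(f, x - c), we evaluate f at x = c.
f(-2) = (-2)^2 - 8*(-2) + 9
= 4 + 16 + 9
= 20 + 9 = 29
Res(f, g) = 29

29


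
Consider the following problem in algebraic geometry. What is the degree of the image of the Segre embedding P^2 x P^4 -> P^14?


The degree of the Segre variety P^2 x P^4 is C(m+n, m).
= C(6, 2)
= 15

15


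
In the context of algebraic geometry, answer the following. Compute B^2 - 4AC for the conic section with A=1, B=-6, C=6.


The discriminant of a conic Ax^2 + Bxy + Cy^2 + ... = 0 is B^2 - 4AC.
B^2 = (-6)^2 = 36
4AC = 4*1*6 = 24
Discriminant = 36 - 24 = 12

12


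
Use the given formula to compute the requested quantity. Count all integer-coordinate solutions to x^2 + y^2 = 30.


Systematically check integer values of x where x^2 <= 30.
For each valid x, check if 30 - x^2 is a perfect square.
Total integer solutions found: 0

0


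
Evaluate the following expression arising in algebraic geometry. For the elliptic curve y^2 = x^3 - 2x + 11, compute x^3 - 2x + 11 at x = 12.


Compute x^3 - 2x + 11 at x = 12:
x^3 = 12^3 = 1728
(-2)*x = (-2)*12 = -24
Sum: 1728 - 24 + 11 = 1715

1715


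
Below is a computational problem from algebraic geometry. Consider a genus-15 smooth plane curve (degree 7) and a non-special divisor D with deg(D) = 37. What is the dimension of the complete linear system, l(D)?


First, compute the genus of a smooth plane curve of degree 7:
g = (d-1)(d-2)/2 = (7-1)(7-2)/2 = 15
For a non-special divisor D (i.e., h^1(D) = 0), Riemann-Roch gives:
l(D) = deg(D) - g + 1
Since deg(D) = 37 >= 2g - 1 = 29, D is non-special.
l(D) = 37 - 15 + 1 = 23

23


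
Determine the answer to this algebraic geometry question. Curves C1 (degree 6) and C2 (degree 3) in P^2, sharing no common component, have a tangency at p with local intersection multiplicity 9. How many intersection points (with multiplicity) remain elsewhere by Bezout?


By Bezout's theorem, the total intersection number is d1 * d2.
Total = 6 * 3 = 18
Intersection multiplicity at p = 9
Remaining intersections = 18 - 9 = 9

9


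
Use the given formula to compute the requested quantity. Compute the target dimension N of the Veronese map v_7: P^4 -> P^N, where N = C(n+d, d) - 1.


The Veronese embedding v_d: P^n -> P^N maps each point to all
degree-d monomials in n+1 homogeneous coordinates.
N = C(n+d, d) - 1
N = C(4+7, 7) - 1
N = C(11, 7) - 1
C(11, 7) = 330
N = 330 - 1 = 329

329


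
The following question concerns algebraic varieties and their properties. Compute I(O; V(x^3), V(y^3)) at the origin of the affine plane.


The intersection multiplicity of V(x^a) and V(y^b) at the origin is:
I(O; V(x^3), V(y^3)) = dim_k(k[x,y]/(x^3, y^3))
A basis for k[x,y]/(x^3, y^3) is the set of monomials x^i * y^j
where 0 <= i < 3 and 0 <= j < 3.
The number of such monomials is 3 * 3 = 9

9


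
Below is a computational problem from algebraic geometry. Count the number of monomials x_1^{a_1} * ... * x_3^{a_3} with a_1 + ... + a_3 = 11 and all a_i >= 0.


The number of degree-11 monomials in 3 variables is C(d+n-1, n-1).
= C(11+3-1, 3-1) = C(13, 2)
= 78

78


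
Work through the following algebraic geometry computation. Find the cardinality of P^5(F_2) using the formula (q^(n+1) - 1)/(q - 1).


P^5(F_2) has (q^(n+1) - 1)/(q - 1) points.
= 2^5 + 2^4 + 2^3 + 2^2 + 2^1 + 2^0
= 32 + 16 + 8 + 4 + 2 + 1
= 63

63


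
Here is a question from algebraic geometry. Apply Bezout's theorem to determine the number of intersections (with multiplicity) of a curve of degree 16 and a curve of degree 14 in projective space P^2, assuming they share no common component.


Bezout's theorem states the intersection count equals the product of degrees.
Intersection count = 16 * 14 = 224

224


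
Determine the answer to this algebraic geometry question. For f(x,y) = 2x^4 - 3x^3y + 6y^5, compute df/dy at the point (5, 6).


df/dy = (-3)*x^3 + 5*6*y^4
At (5,6): (-3)*5^3 + 5*6*6^4
= -375 + 38880
= 38505

38505


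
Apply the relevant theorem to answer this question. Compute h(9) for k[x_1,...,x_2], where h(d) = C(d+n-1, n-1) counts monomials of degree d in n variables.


The Hilbert function for the polynomial ring in 2 variables is:
h(d) = C(d+n-1, n-1)
h(9) = C(9+2-1, 2-1) = C(10, 1)
= 10! / (1! * 9!)
= 10

10


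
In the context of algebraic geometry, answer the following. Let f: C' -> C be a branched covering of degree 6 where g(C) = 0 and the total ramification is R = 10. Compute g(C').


Riemann-Hurwitz formula: 2g' - 2 = d(2g - 2) + R
Given: d = 6, g = 0, R = 10
2g' - 2 = 6*(2*0 - 2) + 10
2g' - 2 = 6*(-2) + 10
2g' - 2 = -12 + 10 = -2
2g' = 0
g' = 0

0


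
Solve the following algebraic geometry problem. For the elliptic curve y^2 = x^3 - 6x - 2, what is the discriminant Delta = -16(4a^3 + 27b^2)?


Compute each component:
4a^3 = 4*(-6)^3 = 4*(-216) = -864
27b^2 = 27*(-2)^2 = 27*4 = 108
4a^3 + 27b^2 = -864 + 108 = -756
Delta = -16*(-756) = 12096

12096


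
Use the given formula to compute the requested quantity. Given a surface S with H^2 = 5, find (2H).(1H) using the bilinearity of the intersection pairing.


Using bilinearity of the intersection pairing on a surface S:
(aH).(bH) = ab * (H.H)
We have H^2 = 5.
D.E = (2H).(1H) = 2*1*5
= 2*5
= 10

10


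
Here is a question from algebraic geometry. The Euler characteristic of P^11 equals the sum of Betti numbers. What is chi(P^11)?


The complex projective space P^11 has one cell in each even real dimension 0, 2, ..., 22.
The cohomology groups are H^{2k}(P^11) = Z for k = 0,...,11, and 0 otherwise.
Euler characteristic = sum of Betti numbers = 1 per even-dimensional cohomology group.
chi(P^11) = 11 + 1 = 12

12


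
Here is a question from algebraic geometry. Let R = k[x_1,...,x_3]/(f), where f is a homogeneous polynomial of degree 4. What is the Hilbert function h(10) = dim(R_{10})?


For R = k[x_1,...,x_n]/(f) with f homogeneous of degree e:
The Hilbert series is (1 - t^e)/(1 - t)^n.
So h(d) = C(d+n-1, n-1) - C(d-e+n-1, n-1) for d >= e.
With n=3, e=4, d=10:
C(10+3-1, 3-1) = C(12, 2) = 66
C(10-4+3-1, 3-1) = C(8, 2) = 28
h(10) = 66 - 28 = 38

38


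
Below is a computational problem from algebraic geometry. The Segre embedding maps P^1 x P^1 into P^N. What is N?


The Segre embedding maps P^m x P^n into P^N via
all products of coordinates from each factor.
N = (m+1)(n+1) - 1
N = (1+1)(1+1) - 1
N = 2*2 - 1
N = 4 - 1 = 3

3


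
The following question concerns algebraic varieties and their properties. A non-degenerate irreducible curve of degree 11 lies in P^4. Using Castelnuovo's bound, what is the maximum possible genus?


Castelnuovo's bound: write d - 1 = m(r-1) + epsilon with 0 <= epsilon < r-1.
d - 1 = 11 - 1 = 10
r - 1 = 4 - 1 = 3
10 = 3*3 + 1, so m = 3, epsilon = 1
pi(d, r) = m(m-1)(r-1)/2 + m*epsilon
= 3*2*3/2 + 3*1
= 18/2 + 3
= 9 + 3 = 12

12


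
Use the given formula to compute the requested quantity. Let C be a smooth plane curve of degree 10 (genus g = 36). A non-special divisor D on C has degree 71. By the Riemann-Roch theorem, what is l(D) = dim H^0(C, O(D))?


First, compute the genus of a smooth plane curve of degree 10:
g = (d-1)(d-2)/2 = (10-1)(10-2)/2 = 36
For a non-special divisor D (i.e., h^1(D) = 0), Riemann-Roch gives:
l(D) = deg(D) - g + 1
Since deg(D) = 71 >= 2g - 1 = 71, D is non-special.
l(D) = 71 - 36 + 1 = 36

36


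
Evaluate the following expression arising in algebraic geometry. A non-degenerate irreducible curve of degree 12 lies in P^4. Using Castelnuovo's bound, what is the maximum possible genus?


Castelnuovo's bound: write d - 1 = m(r-1) + epsilon with 0 <= epsilon < r-1.
d - 1 = 12 - 1 = 11
r - 1 = 4 - 1 = 3
11 = 3*3 + 2, so m = 3, epsilon = 2
pi(d, r) = m(m-1)(r-1)/2 + m*epsilon
= 3*2*3/2 + 3*2
= 18/2 + 6
= 9 + 6 = 15

15


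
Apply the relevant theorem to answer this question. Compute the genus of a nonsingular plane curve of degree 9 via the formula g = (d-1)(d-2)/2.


Using the genus formula for smooth plane curves:
g = (d-1)(d-2)/2
g = (9-1)(9-2)/2
g = 8*7/2
g = 56/2 = 28

28


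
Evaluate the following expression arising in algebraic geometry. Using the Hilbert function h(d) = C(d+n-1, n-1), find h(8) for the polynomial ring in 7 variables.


The Hilbert function for the polynomial ring in 7 variables is:
h(d) = C(d+n-1, n-1)
h(8) = C(8+7-1, 7-1) = C(14, 6)
= 14! / (6! * 8!)
= 3003

3003


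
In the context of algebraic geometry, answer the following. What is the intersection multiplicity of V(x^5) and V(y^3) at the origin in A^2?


The intersection multiplicity of V(x^a) and V(y^b) at the origin is:
I(O; V(x^5), V(y^3)) = dim_k(k[x,y]/(x^5, y^3))
A basis for k[x,y]/(x^5, y^3) is the set of monomials x^i * y^j
where 0 <= i < 5 and 0 <= j < 3.
The number of such monomials is 5 * 3 = 15

15


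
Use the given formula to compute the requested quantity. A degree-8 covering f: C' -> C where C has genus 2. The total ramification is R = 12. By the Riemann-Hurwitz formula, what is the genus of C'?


Riemann-Hurwitz formula: 2g' - 2 = d(2g - 2) + R
Given: d = 8, g = 2, R = 12
2g' - 2 = 8*(2*2 - 2) + 12
2g' - 2 = 8*2 + 12
2g' - 2 = 16 + 12 = 28
2g' = 30
g' = 15

15


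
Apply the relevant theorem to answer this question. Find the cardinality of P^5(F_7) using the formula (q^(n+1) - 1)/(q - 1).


P^5(F_7) has (q^(n+1) - 1)/(q - 1) points.
= 7^5 + 7^4 + 7^3 + 7^2 + 7^1 + 7^0
= 16807 + 2401 + 343 + 49 + 7 + 1
= 19608

19608


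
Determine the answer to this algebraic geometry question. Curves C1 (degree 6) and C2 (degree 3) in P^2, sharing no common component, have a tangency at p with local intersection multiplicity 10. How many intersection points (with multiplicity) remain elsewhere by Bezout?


By Bezout's theorem, the total intersection number is d1 * d2.
Total = 6 * 3 = 18
Intersection multiplicity at p = 10
Remaining intersections = 18 - 10 = 8

8


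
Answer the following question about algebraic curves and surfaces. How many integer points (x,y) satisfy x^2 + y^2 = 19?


Systematically check integer values of x where x^2 <= 19.
For each valid x, check if 19 - x^2 is a perfect square.
Total integer solutions found: 0

0


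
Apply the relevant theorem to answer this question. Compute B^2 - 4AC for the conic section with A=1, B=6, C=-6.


The discriminant of a conic Ax^2 + Bxy + Cy^2 + ... = 0 is B^2 - 4AC.
B^2 = 6^2 = 36
4AC = 4*1*(-6) = -24
Discriminant = 36 + 24 = 60

60


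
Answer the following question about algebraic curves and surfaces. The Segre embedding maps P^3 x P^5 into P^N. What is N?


The Segre embedding maps P^m x P^n into P^N via
all products of coordinates from each factor.
N = (m+1)(n+1) - 1
N = (3+1)(5+1) - 1
N = 4*6 - 1
N = 24 - 1 = 23

23


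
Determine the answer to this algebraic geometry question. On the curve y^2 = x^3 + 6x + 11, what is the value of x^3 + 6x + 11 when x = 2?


Compute x^3 + 6x + 11 at x = 2:
x^3 = 2^3 = 8
6*x = 6*2 = 12
Sum: 8 + 12 + 11 = 31

31


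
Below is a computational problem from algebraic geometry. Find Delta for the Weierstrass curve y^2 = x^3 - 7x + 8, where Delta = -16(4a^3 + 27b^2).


Compute each component:
4a^3 = 4*(-7)^3 = 4*(-343) = -1372
27b^2 = 27*8^2 = 27*64 = 1728
4a^3 + 27b^2 = -1372 + 1728 = 356
Delta = -16*356 = -5696

-5696


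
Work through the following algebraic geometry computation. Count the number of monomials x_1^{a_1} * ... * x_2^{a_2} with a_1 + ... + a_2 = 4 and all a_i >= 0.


The number of degree-4 monomials in 2 variables is C(d+n-1, n-1).
= C(4+2-1, 2-1) = C(5, 1)
= 5

5


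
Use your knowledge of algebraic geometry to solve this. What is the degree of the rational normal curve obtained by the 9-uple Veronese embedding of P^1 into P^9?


The rational normal curve in P^9 is the image of P^1 under the 9-uple Veronese.
A general hyperplane in P^9 pulls back to a degree-9 form on P^1, which has 9 zeros,
so the curve meets a general hyperplane in 9 points. Degree = 9.

9


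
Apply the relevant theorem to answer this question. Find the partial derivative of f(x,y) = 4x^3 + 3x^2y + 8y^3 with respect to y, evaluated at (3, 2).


df/dy = 3*x^2 + 3*8*y^2
At (3,2): 3*3^2 + 3*8*2^2
= 27 + 96
= 123

123


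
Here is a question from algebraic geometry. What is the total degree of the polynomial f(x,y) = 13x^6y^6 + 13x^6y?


Examine each term for its total degree (sum of exponents).
  Term '13x^6y^6' has total degree 6+6 = 12.
  Term '13x^6y' has total degree 6+1 = 7.
The maximum total degree among all terms is 12.

12


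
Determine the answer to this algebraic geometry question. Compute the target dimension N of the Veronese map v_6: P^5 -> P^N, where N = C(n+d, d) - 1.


The Veronese embedding v_d: P^n -> P^N maps each point to all
degree-d monomials in n+1 homogeneous coordinates.
N = C(n+d, d) - 1
N = C(5+6, 6) - 1
N = C(11, 6) - 1
C(11, 6) = 462
N = 462 - 1 = 461

461


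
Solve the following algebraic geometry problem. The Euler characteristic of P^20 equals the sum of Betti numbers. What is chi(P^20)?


The complex projective space P^20 has one cell in each even real dimension 0, 2, ..., 40.
The cohomology groups are H^{2k}(P^20) = Z for k = 0,...,20, and 0 otherwise.
Euler characteristic = sum of Betti numbers = 1 per even-dimensional cohomology group.
chi(P^20) = 20 + 1 = 21

21


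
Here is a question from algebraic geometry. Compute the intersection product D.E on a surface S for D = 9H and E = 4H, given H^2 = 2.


Using bilinearity of the intersection pairing on a surface S:
(aH).(bH) = ab * (H.H)
We have H^2 = 2.
D.E = (9H).(4H) = 9*4*2
= 36*2
= 72

72


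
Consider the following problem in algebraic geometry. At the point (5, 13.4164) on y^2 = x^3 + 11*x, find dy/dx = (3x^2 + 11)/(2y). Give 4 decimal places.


Using implicit differentiation of y^2 = x^3 + 11*x:
2y * dy/dx = 3x^2 + 11
dy/dx = (3x^2 + 11)/(2y)
Numerator: 3*5^2 + 11 = 86
Denominator: 2*13.4164 = 26.8328
dy/dx = 86/26.8328 = 3.2050

3.2050


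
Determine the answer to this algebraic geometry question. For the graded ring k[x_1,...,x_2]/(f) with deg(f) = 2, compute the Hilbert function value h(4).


For R = k[x_1,...,x_n]/(f) with f homogeneous of degree e:
The Hilbert series is (1 - t^e)/(1 - t)^n.
So h(d) = C(d+n-1, n-1) - C(d-e+n-1, n-1) for d >= e.
With n=2, e=2, d=4:
C(4+2-1, 2-1) = C(5, 1) = 5
C(4-2+2-1, 2-1) = C(3, 1) = 3
h(4) = 5 - 3 = 2

2


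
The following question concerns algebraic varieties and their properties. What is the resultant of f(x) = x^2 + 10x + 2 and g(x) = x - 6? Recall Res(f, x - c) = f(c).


For Res(f, x - c), we evaluate f at x = c.
f(6) = 6^2 + 10*6 + 2
= 36 + 60 + 2
= 96 + 2 = 98
Res(f, g) = 98

98


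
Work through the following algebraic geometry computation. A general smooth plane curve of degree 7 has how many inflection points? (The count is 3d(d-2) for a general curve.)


For a general smooth plane curve C of degree d, the inflection points are
the intersection of C with its Hessian curve, which has degree 3(d-2).
By Bezout, the total intersection number is d * 3(d-2) = 7 * 15 = 105.
For a general curve every flex is ordinary, so each contributes
multiplicity 1 to C·Hess(C), and the number of distinct inflection
points is 3d(d-2).
Inflection points = 3*7*(7-2) = 3*7*5 = 105

105


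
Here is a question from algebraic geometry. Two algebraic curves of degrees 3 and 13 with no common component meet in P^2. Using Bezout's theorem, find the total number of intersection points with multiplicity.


Bezout's theorem states the intersection count equals the product of degrees.
Intersection count = 3 * 13 = 39

39


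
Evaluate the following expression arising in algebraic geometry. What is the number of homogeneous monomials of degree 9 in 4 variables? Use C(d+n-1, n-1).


The number of degree-9 monomials in 4 variables is C(d+n-1, n-1).
= C(9+4-1, 4-1) = C(12, 3)
= 220

220


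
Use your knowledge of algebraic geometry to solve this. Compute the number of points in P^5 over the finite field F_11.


P^5(F_11) has (q^(n+1) - 1)/(q - 1) points.
= 11^5 + 11^4 + 11^3 + 11^2 + 11^1 + 11^0
= 161051 + 14641 + 1331 + 121 + 11 + 1
= 177156

177156


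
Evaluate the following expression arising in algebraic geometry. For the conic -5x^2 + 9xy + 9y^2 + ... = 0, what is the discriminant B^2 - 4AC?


The discriminant of a conic Ax^2 + Bxy + Cy^2 + ... = 0 is B^2 - 4AC.
B^2 = 9^2 = 81
4AC = 4*(-5)*9 = -180
Discriminant = 81 + 180 = 261

261


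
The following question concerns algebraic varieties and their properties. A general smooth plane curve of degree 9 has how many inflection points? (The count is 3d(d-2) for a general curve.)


For a general smooth plane curve C of degree d, the inflection points are
the intersection of C with its Hessian curve, which has degree 3(d-2).
By Bezout, the total intersection number is d * 3(d-2) = 9 * 21 = 189.
For a general curve every flex is ordinary, so each contributes
multiplicity 1 to C·Hess(C), and the number of distinct inflection
points is 3d(d-2).
Inflection points = 3*9*(9-2) = 3*9*7 = 189

189


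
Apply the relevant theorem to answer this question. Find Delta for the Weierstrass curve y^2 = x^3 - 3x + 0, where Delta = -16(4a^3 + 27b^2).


Compute each component:
4a^3 = 4*(-3)^3 = 4*(-27) = -108
27b^2 = 27*0^2 = 27*0 = 0
4a^3 + 27b^2 = -108 + 0 = -108
Delta = -16*(-108) = 1728

1728


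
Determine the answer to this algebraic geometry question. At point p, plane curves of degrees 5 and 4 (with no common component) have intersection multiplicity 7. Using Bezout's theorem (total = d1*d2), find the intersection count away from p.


By Bezout's theorem, the total intersection number is d1 * d2.
Total = 5 * 4 = 20
Intersection multiplicity at p = 7
Remaining intersections = 20 - 7 = 13

13


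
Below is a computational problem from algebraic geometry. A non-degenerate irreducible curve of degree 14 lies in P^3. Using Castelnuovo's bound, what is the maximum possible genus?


Castelnuovo's bound: write d - 1 = m(r-1) + epsilon with 0 <= epsilon < r-1.
d - 1 = 14 - 1 = 13
r - 1 = 3 - 1 = 2
13 = 6*2 + 1, so m = 6, epsilon = 1
pi(d, r) = m(m-1)(r-1)/2 + m*epsilon
= 6*5*2/2 + 6*1
= 60/2 + 6
= 30 + 6 = 36

36


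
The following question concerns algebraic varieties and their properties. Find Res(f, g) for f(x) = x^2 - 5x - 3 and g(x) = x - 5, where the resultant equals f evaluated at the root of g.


For Res(f, x - c), we evaluate f at x = c.
f(5) = 5^2 - 5*5 - 3
= 25 - 25 - 3
= 0 - 3 = -3
Res(f, g) = -3

-3


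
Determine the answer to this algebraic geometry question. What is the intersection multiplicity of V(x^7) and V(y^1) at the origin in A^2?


The intersection multiplicity of V(x^a) and V(y^b) at the origin is:
I(O; V(x^7), V(y^1)) = dim_k(k[x,y]/(x^7, y^1))
A basis for k[x,y]/(x^7, y^1) is the set of monomials x^i * y^j
where 0 <= i < 7 and 0 <= j < 1.
The number of such monomials is 7 * 1 = 7

7


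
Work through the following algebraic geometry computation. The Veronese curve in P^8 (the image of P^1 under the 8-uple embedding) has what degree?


The rational normal curve in P^8 is the image of P^1 under the 8-uple Veronese.
A general hyperplane in P^8 pulls back to a degree-8 form on P^1, which has 8 zeros,
so the curve meets a general hyperplane in 8 points. Degree = 8.

8


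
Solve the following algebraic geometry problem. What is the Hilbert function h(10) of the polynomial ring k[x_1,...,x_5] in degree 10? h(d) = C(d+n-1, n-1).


The Hilbert function for the polynomial ring in 5 variables is:
h(d) = C(d+n-1, n-1)
h(10) = C(10+5-1, 5-1) = C(14, 4)
= 14! / (4! * 10!)
= 1001

1001


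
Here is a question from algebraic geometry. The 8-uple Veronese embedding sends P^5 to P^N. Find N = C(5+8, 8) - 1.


The Veronese embedding v_d: P^n -> P^N maps each point to all
degree-d monomials in n+1 homogeneous coordinates.
N = C(n+d, d) - 1
N = C(5+8, 8) - 1
N = C(13, 8) - 1
C(13, 8) = 1287
N = 1287 - 1 = 1286

1286


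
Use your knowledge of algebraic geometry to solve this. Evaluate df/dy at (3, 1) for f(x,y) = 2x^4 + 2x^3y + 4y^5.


df/dy = 2*x^3 + 5*4*y^4
At (3,1): 2*3^3 + 5*4*1^4
= 54 + 20
= 74

74


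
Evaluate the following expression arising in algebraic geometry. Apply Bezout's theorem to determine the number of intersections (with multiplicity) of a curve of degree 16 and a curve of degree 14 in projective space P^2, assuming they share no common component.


Bezout's theorem states the intersection count equals the product of degrees.
Intersection count = 16 * 14 = 224

224


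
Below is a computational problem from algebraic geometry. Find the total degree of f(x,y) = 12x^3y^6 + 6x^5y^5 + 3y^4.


Examine each term for its total degree (sum of exponents).
  Term '12x^3y^6' has total degree 3+6 = 9.
  Term '6x^5y^5' has total degree 5+5 = 10.
  Term '3y^4' has total degree 0+4 = 4.
The maximum total degree among all terms is 10.

10


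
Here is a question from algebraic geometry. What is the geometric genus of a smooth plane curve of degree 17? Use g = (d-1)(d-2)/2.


Using the genus formula for smooth plane curves:
g = (d-1)(d-2)/2
g = (17-1)(17-2)/2
g = 16*15/2
g = 240/2 = 120

120


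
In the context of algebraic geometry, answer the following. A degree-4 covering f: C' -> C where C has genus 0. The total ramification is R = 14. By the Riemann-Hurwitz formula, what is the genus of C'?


Riemann-Hurwitz formula: 2g' - 2 = d(2g - 2) + R
Given: d = 4, g = 0, R = 14
2g' - 2 = 4*(2*0 - 2) + 14
2g' - 2 = 4*(-2) + 14
2g' - 2 = -8 + 14 = 6
2g' = 8
g' = 4

4


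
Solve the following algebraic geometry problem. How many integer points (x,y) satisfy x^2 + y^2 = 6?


Systematically check integer values of x where x^2 <= 6.
For each valid x, check if 6 - x^2 is a perfect square.
Total integer solutions found: 0

0


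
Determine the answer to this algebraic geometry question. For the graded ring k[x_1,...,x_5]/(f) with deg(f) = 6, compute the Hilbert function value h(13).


For R = k[x_1,...,x_n]/(f) with f homogeneous of degree e:
The Hilbert series is (1 - t^e)/(1 - t)^n.
So h(d) = C(d+n-1, n-1) - C(d-e+n-1, n-1) for d >= e.
With n=5, e=6, d=13:
C(13+5-1, 5-1) = C(17, 4) = 2380
C(13-6+5-1, 5-1) = C(11, 4) = 330
h(13) = 2380 - 330 = 2050

2050


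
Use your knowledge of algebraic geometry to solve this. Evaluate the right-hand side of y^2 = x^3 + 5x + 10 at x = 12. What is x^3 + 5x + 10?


Compute x^3 + 5x + 10 at x = 12:
x^3 = 12^3 = 1728
5*x = 5*12 = 60
Sum: 1728 + 60 + 10 = 1798

1798


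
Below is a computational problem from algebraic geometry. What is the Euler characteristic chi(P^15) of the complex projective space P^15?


The complex projective space P^15 has one cell in each even real dimension 0, 2, ..., 30.
The cohomology groups are H^{2k}(P^15) = Z for k = 0,...,15, and 0 otherwise.
Euler characteristic = sum of Betti numbers = 1 per even-dimensional cohomology group.
chi(P^15) = 15 + 1 = 16

16


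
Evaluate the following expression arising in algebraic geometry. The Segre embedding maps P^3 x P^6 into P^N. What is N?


The Segre embedding maps P^m x P^n into P^N via
all products of coordinates from each factor.
N = (m+1)(n+1) - 1
N = (3+1)(6+1) - 1
N = 4*7 - 1
N = 28 - 1 = 27

27


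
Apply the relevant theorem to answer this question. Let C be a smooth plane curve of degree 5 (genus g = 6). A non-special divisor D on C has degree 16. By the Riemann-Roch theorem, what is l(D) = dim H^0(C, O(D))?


First, compute the genus of a smooth plane curve of degree 5:
g = (d-1)(d-2)/2 = (5-1)(5-2)/2 = 6
For a non-special divisor D (i.e., h^1(D) = 0), Riemann-Roch gives:
l(D) = deg(D) - g + 1
Since deg(D) = 16 >= 2g - 1 = 11, D is non-special.
l(D) = 16 - 6 + 1 = 11

11


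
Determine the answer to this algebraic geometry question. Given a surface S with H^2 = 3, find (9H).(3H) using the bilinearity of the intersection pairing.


Using bilinearity of the intersection pairing on a surface S:
(aH).(bH) = ab * (H.H)
We have H^2 = 3.
D.E = (9H).(3H) = 9*3*3
= 27*3
= 81

81


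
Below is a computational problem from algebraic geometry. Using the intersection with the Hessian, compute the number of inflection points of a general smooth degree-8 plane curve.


For a general smooth plane curve C of degree d, the inflection points are
the intersection of C with its Hessian curve, which has degree 3(d-2).
By Bezout, the total intersection number is d * 3(d-2) = 8 * 18 = 144.
For a general curve every flex is ordinary, so each contributes
multiplicity 1 to C·Hess(C), and the number of distinct inflection
points is 3d(d-2).
Inflection points = 3*8*(8-2) = 3*8*6 = 144

144


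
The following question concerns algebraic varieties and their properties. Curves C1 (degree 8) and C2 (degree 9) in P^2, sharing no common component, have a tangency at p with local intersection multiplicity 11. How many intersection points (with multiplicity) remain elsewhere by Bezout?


By Bezout's theorem, the total intersection number is d1 * d2.
Total = 8 * 9 = 72
Intersection multiplicity at p = 11
Remaining intersections = 72 - 11 = 61

61


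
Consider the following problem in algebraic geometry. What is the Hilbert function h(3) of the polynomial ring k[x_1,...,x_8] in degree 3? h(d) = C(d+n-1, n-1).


The Hilbert function for the polynomial ring in 8 variables is:
h(d) = C(d+n-1, n-1)
h(3) = C(3+8-1, 8-1) = C(10, 7)
= 10! / (7! * 3!)
= 120

120


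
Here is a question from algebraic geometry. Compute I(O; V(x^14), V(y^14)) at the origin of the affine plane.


The intersection multiplicity of V(x^a) and V(y^b) at the origin is:
I(O; V(x^14), V(y^14)) = dim_k(k[x,y]/(x^14, y^14))
A basis for k[x,y]/(x^14, y^14) is the set of monomials x^i * y^j
where 0 <= i < 14 and 0 <= j < 14.
The number of such monomials is 14 * 14 = 196

196


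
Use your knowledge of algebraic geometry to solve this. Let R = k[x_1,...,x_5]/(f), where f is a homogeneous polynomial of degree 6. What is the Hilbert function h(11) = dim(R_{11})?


For R = k[x_1,...,x_n]/(f) with f homogeneous of degree e:
The Hilbert series is (1 - t^e)/(1 - t)^n.
So h(d) = C(d+n-1, n-1) - C(d-e+n-1, n-1) for d >= e.
With n=5, e=6, d=11:
C(11+5-1, 5-1) = C(15, 4) = 1365
C(11-6+5-1, 5-1) = C(9, 4) = 126
h(11) = 1365 - 126 = 1239

1239


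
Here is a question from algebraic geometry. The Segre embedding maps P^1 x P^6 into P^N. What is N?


The Segre embedding maps P^m x P^n into P^N via
all products of coordinates from each factor.
N = (m+1)(n+1) - 1
N = (1+1)(6+1) - 1
N = 2*7 - 1
N = 14 - 1 = 13

13


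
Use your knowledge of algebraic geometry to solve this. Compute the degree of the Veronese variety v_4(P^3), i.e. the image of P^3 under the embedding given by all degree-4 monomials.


The Veronese variety v_4(P^3) has degree d^r.
d^r = 4^3 = 64

64


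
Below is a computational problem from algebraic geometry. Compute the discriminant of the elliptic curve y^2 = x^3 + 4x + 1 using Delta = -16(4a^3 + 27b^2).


Compute each component:
4a^3 = 4*4^3 = 4*64 = 256
27b^2 = 27*1^2 = 27*1 = 27
4a^3 + 27b^2 = 256 + 27 = 283
Delta = -16*283 = -4528

-4528


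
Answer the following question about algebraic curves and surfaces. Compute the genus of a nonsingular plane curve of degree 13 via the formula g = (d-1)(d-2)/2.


Using the genus formula for smooth plane curves:
g = (d-1)(d-2)/2
g = (13-1)(13-2)/2
g = 12*11/2
g = 132/2 = 66

66


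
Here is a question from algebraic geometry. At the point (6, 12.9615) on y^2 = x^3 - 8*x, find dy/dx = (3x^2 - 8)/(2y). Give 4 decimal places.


Using implicit differentiation of y^2 = x^3 - 8*x:
2y * dy/dx = 3x^2 - 8
dy/dx = (3x^2 - 8)/(2y)
Numerator: 3*6^2 - 8 = 100
Denominator: 2*12.9615 = 25.923
dy/dx = 100/25.923 = 3.8576

3.8576


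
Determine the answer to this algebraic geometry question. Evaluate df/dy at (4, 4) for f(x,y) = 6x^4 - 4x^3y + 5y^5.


df/dy = (-4)*x^3 + 5*5*y^4
At (4,4): (-4)*4^3 + 5*5*4^4
= -256 + 6400
= 6144

6144


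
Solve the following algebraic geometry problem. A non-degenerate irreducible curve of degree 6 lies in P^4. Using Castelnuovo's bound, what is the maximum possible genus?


Castelnuovo's bound: write d - 1 = m(r-1) + epsilon with 0 <= epsilon < r-1.
d - 1 = 6 - 1 = 5
r - 1 = 4 - 1 = 3
5 = 1*3 + 2, so m = 1, epsilon = 2
pi(d, r) = m(m-1)(r-1)/2 + m*epsilon
= 1*0*3/2 + 1*2
= 0/2 + 2
= 0 + 2 = 2

2


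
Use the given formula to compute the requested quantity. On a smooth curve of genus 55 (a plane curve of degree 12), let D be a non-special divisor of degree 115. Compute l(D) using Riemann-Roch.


First, compute the genus of a smooth plane curve of degree 12:
g = (d-1)(d-2)/2 = (12-1)(12-2)/2 = 55
For a non-special divisor D (i.e., h^1(D) = 0), Riemann-Roch gives:
l(D) = deg(D) - g + 1
Since deg(D) = 115 >= 2g - 1 = 109, D is non-special.
l(D) = 115 - 55 + 1 = 61

61


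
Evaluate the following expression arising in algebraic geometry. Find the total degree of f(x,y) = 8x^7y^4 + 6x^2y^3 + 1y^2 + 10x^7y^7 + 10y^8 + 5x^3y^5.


Examine each term for its total degree (sum of exponents).
  Term '8x^7y^4' has total degree 7+4 = 11.
  Term '6x^2y^3' has total degree 2+3 = 5.
  Term '1y^2' has total degree 0+2 = 2.
  Term '10x^7y^7' has total degree 7+7 = 14.
  Term '10y^8' has total degree 0+8 = 8.
  Term '5x^3y^5' has total degree 3+5 = 8.
The maximum total degree among all terms is 14.

14


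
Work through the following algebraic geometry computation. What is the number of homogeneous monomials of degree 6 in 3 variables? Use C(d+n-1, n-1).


The number of degree-6 monomials in 3 variables is C(d+n-1, n-1).
= C(6+3-1, 3-1) = C(8, 2)
= 28

28


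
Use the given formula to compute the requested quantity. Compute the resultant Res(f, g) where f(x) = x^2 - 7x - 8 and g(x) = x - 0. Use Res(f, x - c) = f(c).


For Res(f, x - c), we evaluate f at x = c.
f(0) = 0^2 - 7*0 - 8
= 0 + 0 - 8
= 0 - 8 = -8
Res(f, g) = -8

-8


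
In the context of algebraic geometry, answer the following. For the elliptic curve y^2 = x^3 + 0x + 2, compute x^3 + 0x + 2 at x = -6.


Compute x^3 + 0x + 2 at x = -6:
x^3 = (-6)^3 = -216
0*x = 0*(-6) = 0
Sum: -216 + 0 + 2 = -214

-214


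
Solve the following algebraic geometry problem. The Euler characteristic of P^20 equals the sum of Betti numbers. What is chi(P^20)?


The complex projective space P^20 has one cell in each even real dimension 0, 2, ..., 40.
The cohomology groups are H^{2k}(P^20) = Z for k = 0,...,20, and 0 otherwise.
Euler characteristic = sum of Betti numbers = 1 per even-dimensional cohomology group.
chi(P^20) = 20 + 1 = 21

21


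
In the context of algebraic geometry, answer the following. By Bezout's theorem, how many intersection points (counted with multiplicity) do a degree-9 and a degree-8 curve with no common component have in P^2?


Bezout's theorem states the intersection count equals the product of degrees.
Intersection count = 9 * 8 = 72

72


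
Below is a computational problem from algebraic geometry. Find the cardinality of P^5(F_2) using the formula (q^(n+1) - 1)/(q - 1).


P^5(F_2) has (q^(n+1) - 1)/(q - 1) points.
= 2^5 + 2^4 + 2^3 + 2^2 + 2^1 + 2^0
= 32 + 16 + 8 + 4 + 2 + 1
= 63

63


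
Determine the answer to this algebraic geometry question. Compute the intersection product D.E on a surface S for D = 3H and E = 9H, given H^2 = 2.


Using bilinearity of the intersection pairing on a surface S:
(aH).(bH) = ab * (H.H)
We have H^2 = 2.
D.E = (3H).(9H) = 3*9*2
= 27*2
= 54

54
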